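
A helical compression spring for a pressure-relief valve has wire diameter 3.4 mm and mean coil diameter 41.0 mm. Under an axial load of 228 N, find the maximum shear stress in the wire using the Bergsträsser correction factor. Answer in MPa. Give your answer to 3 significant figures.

673 MPa

Spring index C = D/d = 41.0/3.4 = 12.0588
K_B = (4C+2)/(4C−3) = 50.235/45.235 = 1.1105
τ₀ = 8FD/(πd³) = 8·228·41.0/(π·3.4³) = 74784/123.48 = 605.65 MPa
τ_max = K·τ₀ = 1.1105 × 605.65 = 672.59 MPa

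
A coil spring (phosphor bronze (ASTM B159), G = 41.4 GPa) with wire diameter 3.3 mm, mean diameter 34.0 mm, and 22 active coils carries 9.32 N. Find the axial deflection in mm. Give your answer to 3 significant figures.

k = Gd⁴/(8D³N_a) = (41.4×10³)(3.3⁴)/(8·34.0³·22) = 0.70975 N/mm
δ = F/k = 9.32 / 0.70975 = 13.131 mm

13.1 mm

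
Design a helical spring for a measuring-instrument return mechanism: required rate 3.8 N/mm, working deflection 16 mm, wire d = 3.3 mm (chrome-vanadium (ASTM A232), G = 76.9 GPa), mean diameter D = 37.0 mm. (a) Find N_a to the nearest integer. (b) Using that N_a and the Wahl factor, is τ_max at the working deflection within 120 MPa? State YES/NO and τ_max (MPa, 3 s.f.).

N_a = Gd⁴/(8D³k) = (76.9×10³)(3.3⁴)/(8·37.0³·3.8) = 5.922 → N_a = 6
Actual rate k = Gd⁴/(8D³·6) = 3.7509 N/mm
Working load F = kδ = 3.7509·16 = 60.014 N
C = 37.0/3.3 = 11.2121; K_W = (4C−1)/(4C−4)+0.615/C = 1.1283
τ_max = K_W·8FD/(πd³) = 1.1283·157.35 = 177.53 MPa
τ_max > 120 MPa → exceeds allowable

(a) 6 coils; (b) NO, τ_max = 178 MPa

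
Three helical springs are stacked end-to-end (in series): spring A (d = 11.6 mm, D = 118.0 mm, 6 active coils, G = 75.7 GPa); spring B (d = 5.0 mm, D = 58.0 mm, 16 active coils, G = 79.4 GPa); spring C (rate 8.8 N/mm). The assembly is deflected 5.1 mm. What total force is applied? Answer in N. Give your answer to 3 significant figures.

7.56 N

k_A = Gd⁴/(8D³N_a) = (75.7×10³)(11.6⁴)/(8·118.0³·6) = 17.38 N/mm
k_B = Gd⁴/(8D³N_a) = (79.4×10³)(5.0⁴)/(8·58.0³·16) = 1.987 N/mm
Series: 1/k_eq = 1/17.38 + 1/1.987 + 1/8.8 = 0.67444; k_eq = 1.4827 N/mm
F = k_eq·δ = 1.4827·5.1 = 7.5619 N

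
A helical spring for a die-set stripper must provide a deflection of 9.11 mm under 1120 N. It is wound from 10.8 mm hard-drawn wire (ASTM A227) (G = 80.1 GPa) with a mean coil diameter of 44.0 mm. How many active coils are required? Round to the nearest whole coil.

Required rate k = F/δ = 1120/9.11 = 122.94 N/mm
N_a = Gd⁴/(8D³k) = (80.1×10³ × 10.8⁴)/(8 × 44.0³ × 122.94)
    = 1.08975e+09 / 8.37814e+07 = 13.01 → 13 coils

13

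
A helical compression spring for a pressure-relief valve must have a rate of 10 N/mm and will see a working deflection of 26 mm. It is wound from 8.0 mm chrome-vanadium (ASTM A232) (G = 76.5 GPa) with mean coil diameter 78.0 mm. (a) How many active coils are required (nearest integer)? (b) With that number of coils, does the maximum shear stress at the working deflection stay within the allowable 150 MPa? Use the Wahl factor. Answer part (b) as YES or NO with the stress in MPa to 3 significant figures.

(a) 8 coils; (b) YES, τ_max = 120 MPa

N_a = Gd⁴/(8D³k) = (76.5×10³)(8.0⁴)/(8·78.0³·10) = 8.254 → N_a = 8
Actual rate k = Gd⁴/(8D³·8) = 10.317 N/mm
Working load F = kδ = 10.317·26 = 268.24 N
C = 78.0/8.0 = 9.7500; K_W = (4C−1)/(4C−4)+0.615/C = 1.1488
τ_max = K_W·8FD/(πd³) = 1.1488·104.06 = 119.55 MPa
τ_max ≤ 150 MPa → acceptable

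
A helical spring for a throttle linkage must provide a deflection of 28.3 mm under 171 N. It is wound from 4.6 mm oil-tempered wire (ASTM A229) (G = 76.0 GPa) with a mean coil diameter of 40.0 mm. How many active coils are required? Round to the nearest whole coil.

Required rate k = F/δ = 171/28.3 = 6.0424 N/mm
N_a = Gd⁴/(8D³k) = (76.0×10³ × 4.6⁴)/(8 × 40.0³ × 6.0424)
    = 3.40287e+07 / 3.09371e+06 = 11 → 11 coils

11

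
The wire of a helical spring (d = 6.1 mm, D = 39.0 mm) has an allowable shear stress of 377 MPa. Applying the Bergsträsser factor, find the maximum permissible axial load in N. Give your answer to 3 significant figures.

705 N

C = D/d = 39.0/6.1 = 6.3934
K_B = (4C+2)/(4C−3) = 27.574/22.574 = 1.2215
τ_max = K·8FD/(πd³) → F_max = τ_allow·πd³/(8DK)
F_max = 377·π·6.1³/(8·39.0·1.2215) = 2.6883e+05/381.11 = 705.4 N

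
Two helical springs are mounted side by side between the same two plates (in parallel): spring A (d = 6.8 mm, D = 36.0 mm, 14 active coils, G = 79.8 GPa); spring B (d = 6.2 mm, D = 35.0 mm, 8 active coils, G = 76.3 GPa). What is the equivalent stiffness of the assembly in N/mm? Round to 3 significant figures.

73.7 N/mm

k_A = Gd⁴/(8D³N_a) = (79.8×10³)(6.8⁴)/(8·36.0³·14) = 32.652 N/mm
k_B = Gd⁴/(8D³N_a) = (76.3×10³)(6.2⁴)/(8·35.0³·8) = 41.087 N/mm
Parallel: k_eq = 32.652 + 41.087 = 73.74 N/mm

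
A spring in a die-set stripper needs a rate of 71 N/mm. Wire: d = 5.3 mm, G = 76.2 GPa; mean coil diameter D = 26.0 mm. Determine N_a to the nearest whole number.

6

N_a = Gd⁴/(8D³k) = (76.2×10³ × 5.3⁴)/(8 × 26.0³ × 71)
    = 6.01255e+07 / 9.98317e+06 = 6.023 → 6 coils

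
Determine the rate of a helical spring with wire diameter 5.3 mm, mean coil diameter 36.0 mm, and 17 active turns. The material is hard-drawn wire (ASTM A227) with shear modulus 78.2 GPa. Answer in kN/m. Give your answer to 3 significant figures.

9.72 kN/m

k = Gd⁴/(8D³N_a) = (78.2×10³ × 5.3⁴) / (8 × 36.0³ × 17)
  = 6.17036e+07 / 6.34522e+06 = 9.7244 N/mm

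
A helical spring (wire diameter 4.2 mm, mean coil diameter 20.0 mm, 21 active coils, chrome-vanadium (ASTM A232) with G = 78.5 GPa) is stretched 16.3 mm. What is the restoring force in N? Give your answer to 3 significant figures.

296 N

k = Gd⁴/(8D³N_a) = (78.5×10³)(4.2⁴)/(8·20.0³·21) = 18.175 N/mm
F = k·δ = 18.175 × 16.3 = 296.25 N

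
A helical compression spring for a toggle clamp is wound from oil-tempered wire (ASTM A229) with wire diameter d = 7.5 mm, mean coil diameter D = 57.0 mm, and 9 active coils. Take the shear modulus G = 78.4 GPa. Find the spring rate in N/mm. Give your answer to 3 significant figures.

k = Gd⁴/(8D³N_a) = (78.4×10³ × 7.5⁴) / (8 × 57.0³ × 9)
  = 2.48062e+08 / 1.33339e+07 = 18.604 N/mm

18.6 N/mm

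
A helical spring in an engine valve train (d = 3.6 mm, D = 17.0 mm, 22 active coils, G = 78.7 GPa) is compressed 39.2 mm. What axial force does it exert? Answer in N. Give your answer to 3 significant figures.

599 N

k = Gd⁴/(8D³N_a) = (78.7×10³)(3.6⁴)/(8·17.0³·22) = 15.287 N/mm
F = k·δ = 15.287 × 39.2 = 599.25 N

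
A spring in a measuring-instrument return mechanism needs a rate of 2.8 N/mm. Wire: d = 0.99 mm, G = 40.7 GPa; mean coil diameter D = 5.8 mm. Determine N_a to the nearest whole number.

9

N_a = Gd⁴/(8D³k) = (40.7×10³ × 0.99⁴)/(8 × 5.8³ × 2.8)
    = 39096.3 / 4370.51 = 8.945 → 9 coils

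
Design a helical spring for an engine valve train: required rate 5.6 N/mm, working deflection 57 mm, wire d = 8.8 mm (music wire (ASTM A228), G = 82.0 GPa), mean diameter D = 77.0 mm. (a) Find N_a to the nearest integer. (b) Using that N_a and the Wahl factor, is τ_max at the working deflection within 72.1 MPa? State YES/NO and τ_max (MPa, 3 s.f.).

N_a = Gd⁴/(8D³k) = (82.0×10³)(8.8⁴)/(8·77.0³·5.6) = 24.04 → N_a = 24
Actual rate k = Gd⁴/(8D³·24) = 5.6101 N/mm
Working load F = kδ = 5.6101·57 = 319.78 N
C = 77.0/8.8 = 8.7500; K_W = (4C−1)/(4C−4)+0.615/C = 1.1671
τ_max = K_W·8FD/(πd³) = 1.1671·92.009 = 107.38 MPa
τ_max > 72.1 MPa → exceeds allowable

(a) 24 coils; (b) NO, τ_max = 107 MPa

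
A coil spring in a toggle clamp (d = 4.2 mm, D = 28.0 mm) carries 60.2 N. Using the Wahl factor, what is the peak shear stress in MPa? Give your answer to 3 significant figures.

Spring index C = D/d = 28.0/4.2 = 6.6667
K_W = (4C−1)/(4C−4) + 0.615/C = 25.667/22.667 + 0.0923 = 1.2246
τ₀ = 8FD/(πd³) = 8·60.2·28.0/(π·4.2³) = 13484.8/232.75 = 57.936 MPa
τ_max = K·τ₀ = 1.2246 × 57.936 = 70.948 MPa

70.9 MPa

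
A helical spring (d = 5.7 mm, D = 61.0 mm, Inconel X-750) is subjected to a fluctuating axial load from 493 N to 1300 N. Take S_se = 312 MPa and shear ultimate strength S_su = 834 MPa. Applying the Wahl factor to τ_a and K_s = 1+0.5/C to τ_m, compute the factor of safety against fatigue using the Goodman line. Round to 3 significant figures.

0.460

C = D/d = 61.0/5.7 = 10.7018; K_W = (4C−1)/(4C−4)+0.615/C = 1.1348; K_s = 1+0.5/C = 1.0467
F_a = (F_max−F_min)/2 = 403.5 N; F_m = (F_max+F_min)/2 = 896.5 N
τ_a = K_W·8F_aD/(πd³) = 1.1348 × 338.45 = 384.06 MPa
τ_m = K_s·8F_mD/(πd³) = 1.0467 × 751.96 = 787.09 MPa
Goodman: 1/n_f = τ_a/S_se + τ_m/S_su = 384.06/312 + 787.09/834 = 1.23096 + 0.94376 = 2.1747
n_f = 1/2.1747 = 0.4598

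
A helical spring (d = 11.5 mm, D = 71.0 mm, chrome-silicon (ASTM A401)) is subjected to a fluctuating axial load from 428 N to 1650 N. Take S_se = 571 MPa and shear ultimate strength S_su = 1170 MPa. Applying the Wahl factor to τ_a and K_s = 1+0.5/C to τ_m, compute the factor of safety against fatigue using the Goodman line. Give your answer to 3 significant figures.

3.67

C = D/d = 71.0/11.5 = 6.1739; K_W = (4C−1)/(4C−4)+0.615/C = 1.2446; K_s = 1+0.5/C = 1.0810
F_a = (F_max−F_min)/2 = 611 N; F_m = (F_max+F_min)/2 = 1039 N
τ_a = K_W·8F_aD/(πd³) = 1.2446 × 72.635 = 90.399 MPa
τ_m = K_s·8F_mD/(πd³) = 1.0810 × 123.52 = 133.52 MPa
Goodman: 1/n_f = τ_a/S_se + τ_m/S_su = 90.399/571 + 133.52/1170 = 0.15832 + 0.11412 = 0.27244
n_f = 1/0.27244 = 3.671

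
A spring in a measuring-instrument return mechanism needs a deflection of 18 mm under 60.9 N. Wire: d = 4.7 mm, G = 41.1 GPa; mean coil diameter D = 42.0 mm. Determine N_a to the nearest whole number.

10

Required rate k = F/δ = 60.9/18 = 3.3833 N/mm
N_a = Gd⁴/(8D³k) = (41.1×10³ × 4.7⁴)/(8 × 42.0³ × 3.3833)
    = 2.00555e+07 / 2.00532e+06 = 10 → 10 coils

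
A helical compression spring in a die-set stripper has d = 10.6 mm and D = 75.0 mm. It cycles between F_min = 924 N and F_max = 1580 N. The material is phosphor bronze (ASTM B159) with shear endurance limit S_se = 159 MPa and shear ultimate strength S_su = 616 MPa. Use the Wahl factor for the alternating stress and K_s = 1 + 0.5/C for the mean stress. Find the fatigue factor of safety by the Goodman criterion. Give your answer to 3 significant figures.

C = D/d = 75.0/10.6 = 7.0755; K_W = (4C−1)/(4C−4)+0.615/C = 1.2104; K_s = 1+0.5/C = 1.0707
F_a = (F_max−F_min)/2 = 328 N; F_m = (F_max+F_min)/2 = 1252 N
τ_a = K_W·8F_aD/(πd³) = 1.2104 × 52.597 = 63.661 MPa
τ_m = K_s·8F_mD/(πd³) = 1.0707 × 200.77 = 214.95 MPa
Goodman: 1/n_f = τ_a/S_se + τ_m/S_su = 63.661/159 + 214.95/616 = 0.40038 + 0.34895 = 0.74933
n_f = 1/0.74933 = 1.335

1.33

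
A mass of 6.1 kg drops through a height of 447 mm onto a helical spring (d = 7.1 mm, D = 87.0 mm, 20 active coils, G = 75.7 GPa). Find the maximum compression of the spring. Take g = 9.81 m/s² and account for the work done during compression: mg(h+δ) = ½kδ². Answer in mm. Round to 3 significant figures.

k = Gd⁴/(8D³N_a) = (75.7×10³)(7.1⁴)/(8·87.0³·20) = 1.8258 N/mm
W = mg = 6.1 × 9.81 = 59.841 N
½kδ² − Wδ − Wh = 0 → δ = (W + √(W² + 2kWh))/k
δ = (59.841 + √(3580.9 + 97676))/1.8258 = (59.841 + 318.21)/1.8258 = 207.06 mm

207 mm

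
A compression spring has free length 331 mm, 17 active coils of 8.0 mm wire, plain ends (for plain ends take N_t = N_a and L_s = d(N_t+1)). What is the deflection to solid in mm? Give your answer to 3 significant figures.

N_t = 17; L_s = 8.0·18 = 144 mm
δ_solid = L₀ − L_s = 331 − 144 = 187 mm

187 mm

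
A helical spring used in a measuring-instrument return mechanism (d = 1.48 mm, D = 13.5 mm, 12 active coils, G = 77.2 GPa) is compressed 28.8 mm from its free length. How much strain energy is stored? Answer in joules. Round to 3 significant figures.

0.650 J

k = Gd⁴/(8D³N_a) = (77.2×10³)(1.48⁴)/(8·13.5³·12) = 1.5682 N/mm
U = ½kδ² = 0.5 × 1.5682 × 28.8² = 650.35 N·mm = 0.65035 J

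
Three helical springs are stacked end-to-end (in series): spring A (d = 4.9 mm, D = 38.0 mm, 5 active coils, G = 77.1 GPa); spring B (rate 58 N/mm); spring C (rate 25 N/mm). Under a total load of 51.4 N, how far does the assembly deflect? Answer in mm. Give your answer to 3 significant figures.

k_A = Gd⁴/(8D³N_a) = (77.1×10³)(4.9⁴)/(8·38.0³·5) = 20.25 N/mm
Series: 1/k_eq = 1/20.25 + 1/58 + 1/25 = 0.10662; k_eq = 9.3788 N/mm
δ = F/k_eq = 51.4/9.3788 = 5.4805 mm

5.48 mm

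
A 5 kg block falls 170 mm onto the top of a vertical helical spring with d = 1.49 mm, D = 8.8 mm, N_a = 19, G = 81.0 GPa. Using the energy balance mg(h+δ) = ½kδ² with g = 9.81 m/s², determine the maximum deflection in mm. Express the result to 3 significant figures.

79.7 mm

k = Gd⁴/(8D³N_a) = (81.0×10³)(1.49⁴)/(8·8.8³·19) = 3.8542 N/mm
W = mg = 5 × 9.81 = 49.05 N
½kδ² − Wδ − Wh = 0 → δ = (W + √(W² + 2kWh))/k
δ = (49.05 + √(2405.9 + 64277.1))/3.8542 = (49.05 + 258.23)/3.8542 = 79.725 mm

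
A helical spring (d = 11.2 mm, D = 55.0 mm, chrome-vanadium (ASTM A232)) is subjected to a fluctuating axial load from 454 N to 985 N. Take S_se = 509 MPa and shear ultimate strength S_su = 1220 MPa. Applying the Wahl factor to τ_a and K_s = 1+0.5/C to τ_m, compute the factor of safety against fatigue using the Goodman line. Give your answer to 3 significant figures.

C = D/d = 55.0/11.2 = 4.9107; K_W = (4C−1)/(4C−4)+0.615/C = 1.3170; K_s = 1+0.5/C = 1.1018
F_a = (F_max−F_min)/2 = 265.5 N; F_m = (F_max+F_min)/2 = 719.5 N
τ_a = K_W·8F_aD/(πd³) = 1.3170 × 26.468 = 34.858 MPa
τ_m = K_s·8F_mD/(πd³) = 1.1018 × 71.726 = 79.03 MPa
Goodman: 1/n_f = τ_a/S_se + τ_m/S_su = 34.858/509 + 79.03/1220 = 0.06848 + 0.06478 = 0.13326
n_f = 1/0.13326 = 7.504

7.50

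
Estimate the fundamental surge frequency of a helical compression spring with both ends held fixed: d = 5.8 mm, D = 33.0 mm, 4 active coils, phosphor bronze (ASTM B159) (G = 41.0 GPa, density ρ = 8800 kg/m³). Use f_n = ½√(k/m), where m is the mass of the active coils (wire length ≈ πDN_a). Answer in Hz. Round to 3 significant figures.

323 Hz

k = Gd⁴/(8D³N_a) = (41.0×10³)(5.8⁴)/(8·33.0³·4) = 40.346 N/mm = 40346 N/m
Wire length L = πDN_a = π·33.0·4 = 414.69 mm
m = ρ·(πd²/4)·L = 8800 × 26.421×10⁻⁶ m² × 0.41469 m = 0.096417 kg
f_n = ½√(k/m) = 0.5·√(40346/0.096417) = 0.5·√(4.1846e+05) = 323.44 Hz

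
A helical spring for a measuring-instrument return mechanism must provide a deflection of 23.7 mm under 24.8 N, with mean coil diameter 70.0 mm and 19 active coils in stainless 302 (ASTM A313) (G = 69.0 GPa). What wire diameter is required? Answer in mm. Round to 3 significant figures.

Required rate k = F/δ = 24.8/23.7 = 1.0464 N/mm
d = (8D³N_a·k / G)^(1/4) = (8·70.0³·19·1.0464 / (69.0×10³))^0.25
  = (790.66)^0.25 = 5.3027 mm

5.30 mm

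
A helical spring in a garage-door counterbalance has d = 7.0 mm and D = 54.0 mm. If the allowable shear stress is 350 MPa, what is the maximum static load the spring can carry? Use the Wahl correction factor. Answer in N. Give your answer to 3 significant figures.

733 N

C = D/d = 54.0/7.0 = 7.7143
K_W = (4C−1)/(4C−4) + 0.615/C = 29.857/26.857 + 0.0797 = 1.1914
τ_max = K·8FD/(πd³) → F_max = τ_allow·πd³/(8DK)
F_max = 350·π·7.0³/(8·54.0·1.1914) = 3.7715e+05/514.7 = 732.76 N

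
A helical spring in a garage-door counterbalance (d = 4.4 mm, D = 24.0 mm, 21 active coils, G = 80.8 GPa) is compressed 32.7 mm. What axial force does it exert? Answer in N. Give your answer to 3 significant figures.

426 N

k = Gd⁴/(8D³N_a) = (80.8×10³)(4.4⁴)/(8·24.0³·21) = 13.04 N/mm
F = k·δ = 13.04 × 32.7 = 426.41 N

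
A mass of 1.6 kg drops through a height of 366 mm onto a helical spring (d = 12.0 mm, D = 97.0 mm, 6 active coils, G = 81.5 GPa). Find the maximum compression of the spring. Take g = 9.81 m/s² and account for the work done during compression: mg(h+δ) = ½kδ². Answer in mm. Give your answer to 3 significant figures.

k = Gd⁴/(8D³N_a) = (81.5×10³)(12.0⁴)/(8·97.0³·6) = 38.577 N/mm
W = mg = 1.6 × 9.81 = 15.696 N
½kδ² − Wδ − Wh = 0 → δ = (W + √(W² + 2kWh))/k
δ = (15.696 + √(246.36 + 443227))/38.577 = (15.696 + 665.94)/38.577 = 17.67 mm

17.7 mm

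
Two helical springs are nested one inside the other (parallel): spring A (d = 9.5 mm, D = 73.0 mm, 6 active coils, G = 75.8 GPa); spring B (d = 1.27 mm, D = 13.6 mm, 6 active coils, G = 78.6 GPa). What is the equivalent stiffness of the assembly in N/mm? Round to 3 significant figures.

34.8 N/mm

k_A = Gd⁴/(8D³N_a) = (75.8×10³)(9.5⁴)/(8·73.0³·6) = 33.064 N/mm
k_B = Gd⁴/(8D³N_a) = (78.6×10³)(1.27⁴)/(8·13.6³·6) = 1.6935 N/mm
Parallel: k_eq = 33.064 + 1.6935 = 34.757 N/mm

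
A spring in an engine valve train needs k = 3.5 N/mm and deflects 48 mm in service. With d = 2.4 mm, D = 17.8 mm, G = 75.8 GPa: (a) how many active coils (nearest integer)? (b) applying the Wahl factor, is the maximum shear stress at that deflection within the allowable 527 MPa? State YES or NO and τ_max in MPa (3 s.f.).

N_a = Gd⁴/(8D³k) = (75.8×10³)(2.4⁴)/(8·17.8³·3.5) = 15.93 → N_a = 16
Actual rate k = Gd⁴/(8D³·16) = 3.4837 N/mm
Working load F = kδ = 3.4837·48 = 167.22 N
C = 17.8/2.4 = 7.4167; K_W = (4C−1)/(4C−4)+0.615/C = 1.1998
τ_max = K_W·8FD/(πd³) = 1.1998·548.29 = 657.84 MPa
τ_max > 527 MPa → exceeds allowable

(a) 16 coils; (b) NO, τ_max = 658 MPa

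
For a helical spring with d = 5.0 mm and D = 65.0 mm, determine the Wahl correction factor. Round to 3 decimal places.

C = D/d = 65.0/5.0 = 13.0000
K_W = (4C−1)/(4C−4) + 0.615/C = 51.000/48.000 + 0.0473 = 1.1098

1.110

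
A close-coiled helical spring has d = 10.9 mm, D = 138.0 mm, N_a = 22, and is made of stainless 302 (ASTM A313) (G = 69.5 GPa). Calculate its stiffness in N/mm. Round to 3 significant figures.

2.12 N/mm

k = Gd⁴/(8D³N_a) = (69.5×10³ × 10.9⁴) / (8 × 138.0³ × 22)
  = 9.81049e+08 / 4.62541e+08 = 2.121 N/mm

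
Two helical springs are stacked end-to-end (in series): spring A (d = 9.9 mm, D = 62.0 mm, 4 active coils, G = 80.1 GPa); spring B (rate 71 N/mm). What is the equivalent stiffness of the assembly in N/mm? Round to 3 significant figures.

k_A = Gd⁴/(8D³N_a) = (80.1×10³)(9.9⁴)/(8·62.0³·4) = 100.89 N/mm
Series: 1/k_eq = 1/100.89 + 1/71 = 0.023996; k_eq = 41.673 N/mm

41.7 N/mm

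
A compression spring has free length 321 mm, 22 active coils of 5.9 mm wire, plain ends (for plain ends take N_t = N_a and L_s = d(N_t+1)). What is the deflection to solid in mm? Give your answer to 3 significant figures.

185 mm

N_t = 22; L_s = 5.9·23 = 135.7 mm
δ_solid = L₀ − L_s = 321 − 135.7 = 185.3 mm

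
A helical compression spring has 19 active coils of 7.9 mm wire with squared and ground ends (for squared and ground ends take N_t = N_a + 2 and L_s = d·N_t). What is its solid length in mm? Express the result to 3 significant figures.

166 mm

squared and ground ends: N_t = N_a + 2 = 19 + 2 = 21
L_s = d·N_t = 7.9 × 21 = 165.9 mm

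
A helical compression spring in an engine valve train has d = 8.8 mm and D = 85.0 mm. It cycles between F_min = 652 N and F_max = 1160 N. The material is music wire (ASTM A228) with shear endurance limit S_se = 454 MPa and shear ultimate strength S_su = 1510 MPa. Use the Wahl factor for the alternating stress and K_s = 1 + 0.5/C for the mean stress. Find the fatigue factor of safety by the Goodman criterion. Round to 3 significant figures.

2.47

C = D/d = 85.0/8.8 = 9.6591; K_W = (4C−1)/(4C−4)+0.615/C = 1.1503; K_s = 1+0.5/C = 1.0518
F_a = (F_max−F_min)/2 = 254 N; F_m = (F_max+F_min)/2 = 906 N
τ_a = K_W·8F_aD/(πd³) = 1.1503 × 80.676 = 92.8 MPa
τ_m = K_s·8F_mD/(πd³) = 1.0518 × 287.77 = 302.66 MPa
Goodman: 1/n_f = τ_a/S_se + τ_m/S_su = 92.8/454 + 302.66/1510 = 0.20441 + 0.20044 = 0.40484
n_f = 1/0.40484 = 2.47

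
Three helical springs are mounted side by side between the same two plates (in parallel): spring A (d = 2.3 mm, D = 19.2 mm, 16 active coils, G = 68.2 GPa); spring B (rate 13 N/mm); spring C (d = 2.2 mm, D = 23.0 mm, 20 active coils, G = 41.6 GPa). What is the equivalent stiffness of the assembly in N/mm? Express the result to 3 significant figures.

15.6 N/mm

k_A = Gd⁴/(8D³N_a) = (68.2×10³)(2.3⁴)/(8·19.2³·16) = 2.1066 N/mm
k_C = Gd⁴/(8D³N_a) = (41.6×10³)(2.2⁴)/(8·23.0³·20) = 0.50059 N/mm
Parallel: k_eq = 2.1066 + 13 + 0.50059 = 15.607 N/mm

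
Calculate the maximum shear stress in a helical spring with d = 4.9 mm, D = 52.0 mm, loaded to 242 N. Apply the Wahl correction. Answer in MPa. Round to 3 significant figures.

309 MPa

Spring index C = D/d = 52.0/4.9 = 10.6122
K_W = (4C−1)/(4C−4) + 0.615/C = 41.449/38.449 + 0.0580 = 1.1360
τ₀ = 8FD/(πd³) = 8·242·52.0/(π·4.9³) = 100672/369.61 = 272.38 MPa
τ_max = K·τ₀ = 1.1360 × 272.38 = 309.41 MPa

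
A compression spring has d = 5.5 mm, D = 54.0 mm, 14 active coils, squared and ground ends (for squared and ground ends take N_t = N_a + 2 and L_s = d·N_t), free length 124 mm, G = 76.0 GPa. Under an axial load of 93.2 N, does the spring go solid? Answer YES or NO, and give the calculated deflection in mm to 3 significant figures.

NO, δ = 23.6 mm

k = Gd⁴/(8D³N_a) = (76.0×10³)(5.5⁴)/(8·54.0³·14) = 3.9433 N/mm
N_t = 16; L_s = 5.5·16 = 88 mm; δ_solid = L₀ − L_s = 124 − 88 = 36 mm
δ = F/k = 93.2/3.9433 = 23.635 mm
δ < δ_solid → spring does not go solid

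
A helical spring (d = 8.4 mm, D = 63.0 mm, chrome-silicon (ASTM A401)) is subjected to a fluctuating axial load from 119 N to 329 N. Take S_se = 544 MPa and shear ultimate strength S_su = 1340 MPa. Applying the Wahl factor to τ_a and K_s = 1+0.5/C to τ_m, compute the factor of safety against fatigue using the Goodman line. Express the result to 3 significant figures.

C = D/d = 63.0/8.4 = 7.5000; K_W = (4C−1)/(4C−4)+0.615/C = 1.1974; K_s = 1+0.5/C = 1.0667
F_a = (F_max−F_min)/2 = 105 N; F_m = (F_max+F_min)/2 = 224 N
τ_a = K_W·8F_aD/(πd³) = 1.1974 × 28.421 = 34.03 MPa
τ_m = K_s·8F_mD/(πd³) = 1.0667 × 60.63 = 64.672 MPa
Goodman: 1/n_f = τ_a/S_se + τ_m/S_su = 34.03/544 + 64.672/1340 = 0.06256 + 0.04826 = 0.11082
n_f = 1/0.11082 = 9.024

9.02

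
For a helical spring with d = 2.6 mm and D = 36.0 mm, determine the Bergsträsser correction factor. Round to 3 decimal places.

C = D/d = 36.0/2.6 = 13.8462
K_B = (4C+2)/(4C−3) = 57.385/52.385 = 1.0954

1.095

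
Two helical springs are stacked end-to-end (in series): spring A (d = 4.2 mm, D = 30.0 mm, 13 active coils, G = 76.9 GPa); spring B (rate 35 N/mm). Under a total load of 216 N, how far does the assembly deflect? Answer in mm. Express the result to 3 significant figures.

31.5 mm

k_A = Gd⁴/(8D³N_a) = (76.9×10³)(4.2⁴)/(8·30.0³·13) = 8.5217 N/mm
Series: 1/k_eq = 1/8.5217 + 1/35 = 0.14592; k_eq = 6.8531 N/mm
δ = F/k_eq = 216/6.8531 = 31.518 mm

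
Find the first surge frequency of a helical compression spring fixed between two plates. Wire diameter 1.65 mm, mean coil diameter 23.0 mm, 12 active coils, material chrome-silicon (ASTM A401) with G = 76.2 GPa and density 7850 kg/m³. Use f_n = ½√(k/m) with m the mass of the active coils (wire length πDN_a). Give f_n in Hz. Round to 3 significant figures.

k = Gd⁴/(8D³N_a) = (76.2×10³)(1.65⁴)/(8·23.0³·12) = 0.48354 N/mm = 483.54 N/m
Wire length L = πDN_a = π·23.0·12 = 867.08 mm
m = ρ·(πd²/4)·L = 7850 × 2.1382×10⁻⁶ m² × 0.86708 m = 0.014554 kg
f_n = ½√(k/m) = 0.5·√(483.54/0.014554) = 0.5·√(33224) = 91.137 Hz

91.1 Hz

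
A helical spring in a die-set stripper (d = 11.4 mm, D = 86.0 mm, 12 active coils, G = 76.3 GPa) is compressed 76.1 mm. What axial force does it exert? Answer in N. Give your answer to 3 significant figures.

k = Gd⁴/(8D³N_a) = (76.3×10³)(11.4⁴)/(8·86.0³·12) = 21.105 N/mm
F = k·δ = 21.105 × 76.1 = 1606.1 N

1610 N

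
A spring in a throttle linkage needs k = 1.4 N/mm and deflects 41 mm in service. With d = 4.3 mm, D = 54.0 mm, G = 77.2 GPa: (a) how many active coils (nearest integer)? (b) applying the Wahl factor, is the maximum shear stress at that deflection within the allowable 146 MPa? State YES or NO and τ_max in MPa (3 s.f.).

(a) 15 coils; (b) YES, τ_max = 110 MPa

N_a = Gd⁴/(8D³k) = (77.2×10³)(4.3⁴)/(8·54.0³·1.4) = 14.97 → N_a = 15
Actual rate k = Gd⁴/(8D³·15) = 1.3968 N/mm
Working load F = kδ = 1.3968·41 = 57.268 N
C = 54.0/4.3 = 12.5581; K_W = (4C−1)/(4C−4)+0.615/C = 1.1139
τ_max = K_W·8FD/(πd³) = 1.1139·99.047 = 110.32 MPa
τ_max ≤ 146 MPa → acceptable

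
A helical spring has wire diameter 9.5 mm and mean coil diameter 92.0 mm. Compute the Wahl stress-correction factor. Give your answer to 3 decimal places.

C = D/d = 92.0/9.5 = 9.6842
K_W = (4C−1)/(4C−4) + 0.615/C = 37.737/34.737 + 0.0635 = 1.1499

1.150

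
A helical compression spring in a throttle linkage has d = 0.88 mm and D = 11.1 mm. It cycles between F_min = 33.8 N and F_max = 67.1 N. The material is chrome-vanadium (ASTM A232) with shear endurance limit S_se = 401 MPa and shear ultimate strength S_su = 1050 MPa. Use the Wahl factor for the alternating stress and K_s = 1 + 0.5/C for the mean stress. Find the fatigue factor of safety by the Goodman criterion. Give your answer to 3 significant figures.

0.251

C = D/d = 11.1/0.88 = 12.6136; K_W = (4C−1)/(4C−4)+0.615/C = 1.1133; K_s = 1+0.5/C = 1.0396
F_a = (F_max−F_min)/2 = 16.65 N; F_m = (F_max+F_min)/2 = 50.45 N
τ_a = K_W·8F_aD/(πd³) = 1.1133 × 690.6 = 768.87 MPa
τ_m = K_s·8F_mD/(πd³) = 1.0396 × 2092.6 = 2175.5 MPa
Goodman: 1/n_f = τ_a/S_se + τ_m/S_su = 768.87/401 + 2175.5/1050 = 1.91739 + 2.07190 = 3.9893
n_f = 1/3.9893 = 0.2507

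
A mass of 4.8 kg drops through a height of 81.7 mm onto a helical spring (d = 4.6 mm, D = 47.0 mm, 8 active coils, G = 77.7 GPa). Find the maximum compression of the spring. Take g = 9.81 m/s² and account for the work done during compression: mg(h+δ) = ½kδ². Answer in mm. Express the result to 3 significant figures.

48.4 mm

k = Gd⁴/(8D³N_a) = (77.7×10³)(4.6⁴)/(8·47.0³·8) = 5.2357 N/mm
W = mg = 4.8 × 9.81 = 47.088 N
½kδ² − Wδ − Wh = 0 → δ = (W + √(W² + 2kWh))/k
δ = (47.088 + √(2217.3 + 40284.8))/5.2357 = (47.088 + 206.16)/5.2357 = 48.369 mm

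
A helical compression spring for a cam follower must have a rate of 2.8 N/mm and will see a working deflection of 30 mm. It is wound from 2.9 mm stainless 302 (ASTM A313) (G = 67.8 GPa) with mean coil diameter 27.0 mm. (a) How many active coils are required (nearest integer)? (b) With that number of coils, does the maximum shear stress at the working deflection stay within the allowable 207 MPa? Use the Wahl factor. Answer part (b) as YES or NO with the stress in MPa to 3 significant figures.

(a) 11 coils; (b) NO, τ_max = 271 MPa

N_a = Gd⁴/(8D³k) = (67.8×10³)(2.9⁴)/(8·27.0³·2.8) = 10.88 → N_a = 11
Actual rate k = Gd⁴/(8D³·11) = 2.7685 N/mm
Working load F = kδ = 2.7685·30 = 83.056 N
C = 27.0/2.9 = 9.3103; K_W = (4C−1)/(4C−4)+0.615/C = 1.1563
τ_max = K_W·8FD/(πd³) = 1.1563·234.14 = 270.74 MPa
τ_max > 207 MPa → exceeds allowable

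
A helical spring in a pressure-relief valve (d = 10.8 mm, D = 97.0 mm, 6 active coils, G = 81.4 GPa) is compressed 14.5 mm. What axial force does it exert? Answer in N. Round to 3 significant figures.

k = Gd⁴/(8D³N_a) = (81.4×10³)(10.8⁴)/(8·97.0³·6) = 25.279 N/mm
F = k·δ = 25.279 × 14.5 = 366.55 N

367 N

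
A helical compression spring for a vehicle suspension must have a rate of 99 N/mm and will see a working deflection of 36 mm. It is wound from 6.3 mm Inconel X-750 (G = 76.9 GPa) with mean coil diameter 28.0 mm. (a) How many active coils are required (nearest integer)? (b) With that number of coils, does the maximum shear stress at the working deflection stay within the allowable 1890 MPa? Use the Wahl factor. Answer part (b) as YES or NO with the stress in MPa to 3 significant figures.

N_a = Gd⁴/(8D³k) = (76.9×10³)(6.3⁴)/(8·28.0³·99) = 6.968 → N_a = 7
Actual rate k = Gd⁴/(8D³·7) = 98.543 N/mm
Working load F = kδ = 98.543·36 = 3547.6 N
C = 28.0/6.3 = 4.4444; K_W = (4C−1)/(4C−4)+0.615/C = 1.3561
τ_max = K_W·8FD/(πd³) = 1.3561·1011.6 = 1371.8 MPa
τ_max ≤ 1890 MPa → acceptable

(a) 7 coils; (b) YES, τ_max = 1370 MPa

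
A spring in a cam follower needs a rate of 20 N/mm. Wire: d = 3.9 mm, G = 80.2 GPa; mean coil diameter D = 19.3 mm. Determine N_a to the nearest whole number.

N_a = Gd⁴/(8D³k) = (80.2×10³ × 3.9⁴)/(8 × 19.3³ × 20)
    = 1.85538e+07 / 1.15025e+06 = 16.13 → 16 coils

16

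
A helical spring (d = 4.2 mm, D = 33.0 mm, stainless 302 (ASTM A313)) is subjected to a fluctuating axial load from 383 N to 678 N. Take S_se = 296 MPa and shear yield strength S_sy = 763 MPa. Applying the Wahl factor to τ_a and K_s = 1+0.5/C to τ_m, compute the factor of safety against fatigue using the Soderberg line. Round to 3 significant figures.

0.662

C = D/d = 33.0/4.2 = 7.8571; K_W = (4C−1)/(4C−4)+0.615/C = 1.1876; K_s = 1+0.5/C = 1.0636
F_a = (F_max−F_min)/2 = 147.5 N; F_m = (F_max+F_min)/2 = 530.5 N
τ_a = K_W·8F_aD/(πd³) = 1.1876 × 167.3 = 198.69 MPa
τ_m = K_s·8F_mD/(πd³) = 1.0636 × 601.72 = 640.01 MPa
Soderberg: 1/n_f = τ_a/S_se + τ_m/S_sy = 198.69/296 + 640.01/763 = 0.67127 + 0.83880 = 1.5101
n_f = 1/1.5101 = 0.6622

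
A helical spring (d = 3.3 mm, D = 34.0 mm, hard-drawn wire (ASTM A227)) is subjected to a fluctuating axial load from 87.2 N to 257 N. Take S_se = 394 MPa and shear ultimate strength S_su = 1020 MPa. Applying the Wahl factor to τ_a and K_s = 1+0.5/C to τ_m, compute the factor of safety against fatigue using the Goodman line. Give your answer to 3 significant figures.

0.982

C = D/d = 34.0/3.3 = 10.3030; K_W = (4C−1)/(4C−4)+0.615/C = 1.1403; K_s = 1+0.5/C = 1.0485
F_a = (F_max−F_min)/2 = 84.9 N; F_m = (F_max+F_min)/2 = 172.1 N
τ_a = K_W·8F_aD/(πd³) = 1.1403 × 204.54 = 233.24 MPa
τ_m = K_s·8F_mD/(πd³) = 1.0485 × 414.63 = 434.75 MPa
Goodman: 1/n_f = τ_a/S_se + τ_m/S_su = 233.24/394 + 434.75/1020 = 0.59199 + 0.42622 = 1.0182
n_f = 1/1.0182 = 0.9821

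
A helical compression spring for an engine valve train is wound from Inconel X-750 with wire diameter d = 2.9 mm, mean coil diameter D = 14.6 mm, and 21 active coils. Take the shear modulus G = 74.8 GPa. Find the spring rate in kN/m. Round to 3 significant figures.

k = Gd⁴/(8D³N_a) = (74.8×10³ × 2.9⁴) / (8 × 14.6³ × 21)
  = 5.29046e+06 / 522839 = 10.119 N/mm

10.1 kN/m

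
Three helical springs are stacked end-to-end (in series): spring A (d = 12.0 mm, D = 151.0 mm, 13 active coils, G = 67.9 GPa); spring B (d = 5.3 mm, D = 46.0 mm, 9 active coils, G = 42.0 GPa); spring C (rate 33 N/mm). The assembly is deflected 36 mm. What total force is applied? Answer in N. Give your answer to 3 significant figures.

72.6 N

k_A = Gd⁴/(8D³N_a) = (67.9×10³)(12.0⁴)/(8·151.0³·13) = 3.9322 N/mm
k_B = Gd⁴/(8D³N_a) = (42.0×10³)(5.3⁴)/(8·46.0³·9) = 4.7288 N/mm
Series: 1/k_eq = 1/3.9322 + 1/4.7288 + 1/33 = 0.49609; k_eq = 2.0158 N/mm
F = k_eq·δ = 2.0158·36 = 72.568 N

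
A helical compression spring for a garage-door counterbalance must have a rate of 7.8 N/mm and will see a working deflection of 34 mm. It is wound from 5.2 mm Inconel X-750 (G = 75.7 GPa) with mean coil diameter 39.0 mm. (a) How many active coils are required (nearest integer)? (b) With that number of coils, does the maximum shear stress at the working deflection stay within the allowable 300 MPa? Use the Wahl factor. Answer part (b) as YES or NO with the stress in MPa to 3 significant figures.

N_a = Gd⁴/(8D³k) = (75.7×10³)(5.2⁴)/(8·39.0³·7.8) = 14.95 → N_a = 15
Actual rate k = Gd⁴/(8D³·15) = 7.7756 N/mm
Working load F = kδ = 7.7756·34 = 264.37 N
C = 39.0/5.2 = 7.5000; K_W = (4C−1)/(4C−4)+0.615/C = 1.1974
τ_max = K_W·8FD/(πd³) = 1.1974·186.73 = 223.58 MPa
τ_max ≤ 300 MPa → acceptable

(a) 15 coils; (b) YES, τ_max = 224 MPa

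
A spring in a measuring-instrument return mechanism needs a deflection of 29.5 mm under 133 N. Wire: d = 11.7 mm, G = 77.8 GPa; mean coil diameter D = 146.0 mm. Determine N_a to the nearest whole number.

13

Required rate k = F/δ = 133/29.5 = 4.5085 N/mm
N_a = Gd⁴/(8D³k) = (77.8×10³ × 11.7⁴)/(8 × 146.0³ × 4.5085)
    = 1.45788e+09 / 1.12248e+08 = 12.99 → 13 coils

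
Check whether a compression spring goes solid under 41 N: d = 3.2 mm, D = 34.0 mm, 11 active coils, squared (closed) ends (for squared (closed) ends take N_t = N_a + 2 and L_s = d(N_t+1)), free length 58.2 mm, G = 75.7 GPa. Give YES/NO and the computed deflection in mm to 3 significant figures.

YES, δ = 17.9 mm

k = Gd⁴/(8D³N_a) = (75.7×10³)(3.2⁴)/(8·34.0³·11) = 2.295 N/mm
N_t = 13; L_s = 3.2·14 = 44.8 mm; δ_solid = L₀ − L_s = 58.2 − 44.8 = 13.4 mm
δ = F/k = 41/2.295 = 17.865 mm
δ ≥ δ_solid → spring goes solid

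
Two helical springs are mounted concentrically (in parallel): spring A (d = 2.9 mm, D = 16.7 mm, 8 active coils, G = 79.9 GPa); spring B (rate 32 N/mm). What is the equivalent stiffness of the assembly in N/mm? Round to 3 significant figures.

51.0 N/mm

k_A = Gd⁴/(8D³N_a) = (79.9×10³)(2.9⁴)/(8·16.7³·8) = 18.959 N/mm
Parallel: k_eq = 18.959 + 32 = 50.959 N/mm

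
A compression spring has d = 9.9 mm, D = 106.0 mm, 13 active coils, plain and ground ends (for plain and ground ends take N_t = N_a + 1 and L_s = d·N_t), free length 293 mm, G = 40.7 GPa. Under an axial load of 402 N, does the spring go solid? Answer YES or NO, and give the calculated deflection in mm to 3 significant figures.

k = Gd⁴/(8D³N_a) = (40.7×10³)(9.9⁴)/(8·106.0³·13) = 3.1563 N/mm
N_t = 14; L_s = 9.9·14 = 138.6 mm; δ_solid = L₀ − L_s = 293 − 138.6 = 154.4 mm
δ = F/k = 402/3.1563 = 127.36 mm
δ < δ_solid → spring does not go solid

NO, δ = 127 mm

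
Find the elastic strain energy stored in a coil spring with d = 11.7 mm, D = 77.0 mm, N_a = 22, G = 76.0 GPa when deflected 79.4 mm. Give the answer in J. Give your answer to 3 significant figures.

k = Gd⁴/(8D³N_a) = (76.0×10³)(11.7⁴)/(8·77.0³·22) = 17.724 N/mm
U = ½kδ² = 0.5 × 17.724 × 79.4² = 55871 N·mm = 55.871 J

55.9 J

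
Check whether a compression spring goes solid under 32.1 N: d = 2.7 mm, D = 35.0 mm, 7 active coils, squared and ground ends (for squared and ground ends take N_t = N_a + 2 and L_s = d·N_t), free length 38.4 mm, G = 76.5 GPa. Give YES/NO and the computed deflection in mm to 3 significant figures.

YES, δ = 19.0 mm

k = Gd⁴/(8D³N_a) = (76.5×10³)(2.7⁴)/(8·35.0³·7) = 1.6933 N/mm
N_t = 9; L_s = 2.7·9 = 24.3 mm; δ_solid = L₀ − L_s = 38.4 − 24.3 = 14.1 mm
δ = F/k = 32.1/1.6933 = 18.957 mm
δ ≥ δ_solid → spring goes solid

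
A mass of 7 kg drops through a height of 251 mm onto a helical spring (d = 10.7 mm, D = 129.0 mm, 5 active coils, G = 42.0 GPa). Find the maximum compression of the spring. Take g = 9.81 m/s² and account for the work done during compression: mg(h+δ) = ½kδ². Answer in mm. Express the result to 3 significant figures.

84.8 mm

k = Gd⁴/(8D³N_a) = (42.0×10³)(10.7⁴)/(8·129.0³·5) = 6.4114 N/mm
W = mg = 7 × 9.81 = 68.67 N
½kδ² − Wδ − Wh = 0 → δ = (W + √(W² + 2kWh))/k
δ = (68.67 + √(4715.6 + 221017))/6.4114 = (68.67 + 475.11)/6.4114 = 84.815 mm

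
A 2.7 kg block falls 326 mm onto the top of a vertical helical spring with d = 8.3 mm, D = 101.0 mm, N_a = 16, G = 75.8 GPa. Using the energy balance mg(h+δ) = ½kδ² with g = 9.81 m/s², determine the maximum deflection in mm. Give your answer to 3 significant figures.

89.9 mm

k = Gd⁴/(8D³N_a) = (75.8×10³)(8.3⁴)/(8·101.0³·16) = 2.7278 N/mm
W = mg = 2.7 × 9.81 = 26.487 N
½kδ² − Wδ − Wh = 0 → δ = (W + √(W² + 2kWh))/k
δ = (26.487 + √(701.56 + 47107.3))/2.7278 = (26.487 + 218.65)/2.7278 = 89.868 mm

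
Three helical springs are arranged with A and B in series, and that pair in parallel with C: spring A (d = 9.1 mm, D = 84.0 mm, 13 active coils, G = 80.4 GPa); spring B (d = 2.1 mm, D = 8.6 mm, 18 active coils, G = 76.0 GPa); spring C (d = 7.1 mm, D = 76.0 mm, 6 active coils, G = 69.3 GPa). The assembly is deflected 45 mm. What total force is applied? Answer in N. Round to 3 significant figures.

635 N

k_A = Gd⁴/(8D³N_a) = (80.4×10³)(9.1⁴)/(8·84.0³·13) = 8.9444 N/mm
k_B = Gd⁴/(8D³N_a) = (76.0×10³)(2.1⁴)/(8·8.6³·18) = 16.137 N/mm
k_C = Gd⁴/(8D³N_a) = (69.3×10³)(7.1⁴)/(8·76.0³·6) = 8.3577 N/mm
Springs A,B series: k_AB = 1/(1/8.9444+1/16.137) = 5.7547 N/mm; parallel with C: k_eq = 5.7547+8.3577 = 14.112 N/mm
F = k_eq·δ = 14.112·45 = 635.06 N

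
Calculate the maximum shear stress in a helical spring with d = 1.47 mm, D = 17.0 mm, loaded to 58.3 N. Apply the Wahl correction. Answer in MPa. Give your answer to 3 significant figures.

893 MPa

Spring index C = D/d = 17.0/1.47 = 11.5646
K_W = (4C−1)/(4C−4) + 0.615/C = 45.259/42.259 + 0.0532 = 1.1242
τ₀ = 8FD/(πd³) = 8·58.3·17.0/(π·1.47³) = 7928.8/9.9793 = 794.52 MPa
τ_max = K·τ₀ = 1.1242 × 794.52 = 893.18 MPa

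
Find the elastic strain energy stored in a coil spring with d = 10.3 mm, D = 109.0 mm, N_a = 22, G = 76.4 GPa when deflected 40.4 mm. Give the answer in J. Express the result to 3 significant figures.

3.08 J

k = Gd⁴/(8D³N_a) = (76.4×10³)(10.3⁴)/(8·109.0³·22) = 3.7727 N/mm
U = ½kδ² = 0.5 × 3.7727 × 40.4² = 3078.8 N·mm = 3.0788 J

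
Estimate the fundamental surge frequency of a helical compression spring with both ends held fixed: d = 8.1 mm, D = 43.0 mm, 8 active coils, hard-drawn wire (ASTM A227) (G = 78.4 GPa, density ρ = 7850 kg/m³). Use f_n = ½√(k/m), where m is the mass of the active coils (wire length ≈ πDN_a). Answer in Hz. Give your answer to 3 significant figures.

k = Gd⁴/(8D³N_a) = (78.4×10³)(8.1⁴)/(8·43.0³·8) = 66.324 N/mm = 66324 N/m
Wire length L = πDN_a = π·43.0·8 = 1080.7 mm
m = ρ·(πd²/4)·L = 7850 × 51.53×10⁻⁶ m² × 1.0807 m = 0.43716 kg
f_n = ½√(k/m) = 0.5·√(66324/0.43716) = 0.5·√(1.5172e+05) = 194.75 Hz

195 Hz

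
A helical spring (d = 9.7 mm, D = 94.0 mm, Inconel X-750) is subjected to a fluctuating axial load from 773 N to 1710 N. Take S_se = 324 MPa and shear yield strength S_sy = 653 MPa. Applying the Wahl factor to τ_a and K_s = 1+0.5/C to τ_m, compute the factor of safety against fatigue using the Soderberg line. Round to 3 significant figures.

C = D/d = 94.0/9.7 = 9.6907; K_W = (4C−1)/(4C−4)+0.615/C = 1.1498; K_s = 1+0.5/C = 1.0516
F_a = (F_max−F_min)/2 = 468.5 N; F_m = (F_max+F_min)/2 = 1241.5 N
τ_a = K_W·8F_aD/(πd³) = 1.1498 × 122.87 = 141.28 MPa
τ_m = K_s·8F_mD/(πd³) = 1.0516 × 325.61 = 342.41 MPa
Soderberg: 1/n_f = τ_a/S_se + τ_m/S_sy = 141.28/324 + 342.41/653 = 0.43604 + 0.52437 = 0.96041
n_f = 1/0.96041 = 1.041

1.04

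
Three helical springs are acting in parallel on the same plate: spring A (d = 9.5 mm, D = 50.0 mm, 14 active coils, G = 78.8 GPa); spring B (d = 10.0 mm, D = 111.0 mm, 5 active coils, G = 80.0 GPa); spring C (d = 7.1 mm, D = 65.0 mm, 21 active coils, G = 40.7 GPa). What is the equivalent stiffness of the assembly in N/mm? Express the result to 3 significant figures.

62.7 N/mm

k_A = Gd⁴/(8D³N_a) = (78.8×10³)(9.5⁴)/(8·50.0³·14) = 45.845 N/mm
k_B = Gd⁴/(8D³N_a) = (80.0×10³)(10.0⁴)/(8·111.0³·5) = 14.624 N/mm
k_C = Gd⁴/(8D³N_a) = (40.7×10³)(7.1⁴)/(8·65.0³·21) = 2.2417 N/mm
Parallel: k_eq = 45.845 + 14.624 + 2.2417 = 62.711 N/mm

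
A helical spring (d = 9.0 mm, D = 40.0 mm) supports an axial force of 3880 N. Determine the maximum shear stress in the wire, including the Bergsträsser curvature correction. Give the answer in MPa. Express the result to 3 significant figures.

Spring index C = D/d = 40.0/9.0 = 4.4444
K_B = (4C+2)/(4C−3) = 19.778/14.778 = 1.3383
τ₀ = 8FD/(πd³) = 8·3880·40.0/(π·9.0³) = 1.2416e+06/2290.2 = 542.13 MPa
τ_max = K·τ₀ = 1.3383 × 542.13 = 725.56 MPa

726 MPa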